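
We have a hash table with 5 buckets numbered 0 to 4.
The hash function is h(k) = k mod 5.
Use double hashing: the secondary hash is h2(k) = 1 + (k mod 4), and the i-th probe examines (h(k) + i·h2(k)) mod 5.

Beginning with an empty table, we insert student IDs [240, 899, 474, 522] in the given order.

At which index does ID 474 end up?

240: h=0 => slot 0
899: h=4 => slot 4
474: h=4, h2=3, probe 4,2 => slot 2
522: h=2, h2=3, probe 2,0,3 => slot 3
Table: [240, _, 474, 522, 899]

2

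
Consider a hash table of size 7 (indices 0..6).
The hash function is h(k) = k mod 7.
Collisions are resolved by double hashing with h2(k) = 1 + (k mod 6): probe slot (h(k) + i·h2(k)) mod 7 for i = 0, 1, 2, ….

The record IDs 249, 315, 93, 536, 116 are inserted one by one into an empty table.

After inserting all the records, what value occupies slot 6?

249: h=4 → slot 4
315: h=0 → slot 0
93: h=2 → slot 2
536: h=4, h2=3, probe 4,0,3 → slot 3
116: h=4, h2=3, probe 4,0,3,6 → slot 6
Table: [315, ∅, 93, 536, 249, ∅, 116]

116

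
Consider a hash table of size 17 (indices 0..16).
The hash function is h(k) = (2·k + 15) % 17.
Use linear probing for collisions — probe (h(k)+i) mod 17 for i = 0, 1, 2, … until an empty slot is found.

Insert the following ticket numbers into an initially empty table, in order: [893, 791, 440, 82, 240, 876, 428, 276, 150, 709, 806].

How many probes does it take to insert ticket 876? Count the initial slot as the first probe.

893 hashes to 16; slot 16 is free → place at 16.
791 hashes to 16; 16 taken → place at 0.
440 hashes to 11; slot 11 is free → place at 11.
82 hashes to 9; slot 9 is free → place at 9.
240 hashes to 2; slot 2 is free → place at 2.
876 hashes to 16; 16,0 taken → place at 1.
428 hashes to 4; slot 4 is free → place at 4.
276 hashes to 6; slot 6 is free → place at 6.
150 hashes to 9; 9 taken → place at 10.
709 hashes to 5; slot 5 is free → place at 5.
806 hashes to 12; slot 12 is free → place at 12.
Table: [791, 876, 240, -, 428, 709, 276, -, -, 82, 150, 440, 806, -, -, -, 893]

3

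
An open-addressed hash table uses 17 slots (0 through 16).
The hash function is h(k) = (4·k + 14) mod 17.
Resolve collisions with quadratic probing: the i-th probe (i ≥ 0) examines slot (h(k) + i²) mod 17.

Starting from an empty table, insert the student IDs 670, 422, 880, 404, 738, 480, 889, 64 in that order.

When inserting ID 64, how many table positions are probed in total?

4

670: h=8 → slot 8
422: h=2 → slot 2
880: h=15 → slot 15
404: h=15, probe 15,16 → slot 16
738: h=8, probe 8,9 → slot 9
480: h=13 → slot 13
889: h=0 → slot 0
64: h=15, probe 15,16,2,7 → slot 7
Table: [889, -, 422, -, -, -, -, 64, 670, 738, -, -, -, 480, -, 880, 404]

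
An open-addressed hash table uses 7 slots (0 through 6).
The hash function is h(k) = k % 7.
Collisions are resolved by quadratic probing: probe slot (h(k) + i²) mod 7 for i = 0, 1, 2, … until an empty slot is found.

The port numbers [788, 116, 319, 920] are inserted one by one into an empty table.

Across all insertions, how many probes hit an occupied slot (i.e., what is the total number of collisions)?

3

Insert 788: h=4, slot 4 empty => index 4.
Insert 116: h=4, slot 4 occupied => index 5.
Insert 319: h=4, slots 4,5 occupied => index 1.
Insert 920: h=3, slot 3 empty => index 3.
Table: [-, 319, -, 920, 788, 116, -]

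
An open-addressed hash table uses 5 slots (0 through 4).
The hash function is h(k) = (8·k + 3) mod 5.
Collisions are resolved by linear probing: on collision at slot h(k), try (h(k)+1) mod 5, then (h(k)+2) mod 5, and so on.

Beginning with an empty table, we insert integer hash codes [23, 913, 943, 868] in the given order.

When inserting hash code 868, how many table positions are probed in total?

Insert 23: h=2, slot 2 empty => index 2.
Insert 913: h=2, slot 2 occupied => index 3.
Insert 943: h=2, slots 2,3 occupied => index 4.
Insert 868: h=2, slots 2,3,4 occupied => index 0.
Table: [868, -, 23, 913, 943]

4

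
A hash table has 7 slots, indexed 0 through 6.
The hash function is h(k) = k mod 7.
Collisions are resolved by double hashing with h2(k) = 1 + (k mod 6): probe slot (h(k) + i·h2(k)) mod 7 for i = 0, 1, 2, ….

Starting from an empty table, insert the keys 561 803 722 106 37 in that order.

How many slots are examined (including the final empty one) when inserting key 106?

2

Insert 561: h=1, slot 1 empty -> index 1.
Insert 803: h=5, slot 5 empty -> index 5.
Insert 722: h=1, h2=3, slot 1 occupied -> index 4.
Insert 106: h=1, h2=5, slot 1 occupied -> index 6.
Insert 37: h=2, slot 2 empty -> index 2.
Table: [-, 561, 37, -, 722, 803, 106]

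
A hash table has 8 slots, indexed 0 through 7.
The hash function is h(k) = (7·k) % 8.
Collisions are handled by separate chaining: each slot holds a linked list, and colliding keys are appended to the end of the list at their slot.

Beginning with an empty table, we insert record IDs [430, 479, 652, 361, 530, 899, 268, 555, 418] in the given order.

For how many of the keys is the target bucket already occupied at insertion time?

3

430 → bucket 2
479 → bucket 1
652 → bucket 4
361 → bucket 7
530 → bucket 6
899 → bucket 5
268 → bucket 4 (collision)
555 → bucket 5 (collision)
418 → bucket 6 (collision)
Final buckets:
0: —
1: 479
2: 430
3: —
4: 652 -> 268
5: 899 -> 555
6: 530 -> 418
7: 361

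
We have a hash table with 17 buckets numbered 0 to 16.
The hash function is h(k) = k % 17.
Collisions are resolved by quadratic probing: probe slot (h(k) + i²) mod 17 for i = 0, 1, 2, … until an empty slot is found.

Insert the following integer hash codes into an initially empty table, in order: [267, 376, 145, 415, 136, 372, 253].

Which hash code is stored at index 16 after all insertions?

267: h=12 => slot 12
376: h=2 => slot 2
145: h=9 => slot 9
415: h=7 => slot 7
136: h=0 => slot 0
372: h=15 => slot 15
253: h=15, probe 15,16 => slot 16
Table: [136, ., 376, ., ., ., ., 415, ., 145, ., ., 267, ., ., 372, 253]

253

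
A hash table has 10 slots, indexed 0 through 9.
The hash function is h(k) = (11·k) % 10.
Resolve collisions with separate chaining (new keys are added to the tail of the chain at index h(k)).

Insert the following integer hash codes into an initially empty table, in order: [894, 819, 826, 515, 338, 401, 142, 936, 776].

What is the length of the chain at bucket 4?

Insert 894: h=4, bucket 4 empty -> new chain.
Insert 819: h=9, bucket 9 empty -> new chain.
Insert 826: h=6, bucket 6 empty -> new chain.
Insert 515: h=5, bucket 5 empty -> new chain.
Insert 338: h=8, bucket 8 empty -> new chain.
Insert 401: h=1, bucket 1 empty -> new chain.
Insert 142: h=2, bucket 2 empty -> new chain.
Insert 936: h=6, bucket 6 nonempty -> append to chain.
Insert 776: h=6, bucket 6 nonempty -> append to chain.
Final buckets:
0: ∅
1: 401
2: 142
3: ∅
4: 894
5: 515
6: 826 -> 936 -> 776
7: ∅
8: 338
9: 819

1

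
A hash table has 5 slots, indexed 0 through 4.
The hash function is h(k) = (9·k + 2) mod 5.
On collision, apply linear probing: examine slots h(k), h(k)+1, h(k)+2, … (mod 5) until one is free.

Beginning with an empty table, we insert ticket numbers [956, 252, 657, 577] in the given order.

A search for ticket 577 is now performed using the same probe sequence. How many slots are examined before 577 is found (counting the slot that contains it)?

956 hashes to 1; slot 1 is free -> place at 1.
252 hashes to 0; slot 0 is free -> place at 0.
657 hashes to 0; 0,1 taken -> place at 2.
577 hashes to 0; 0,1,2 taken -> place at 3.
Table: [252, 956, 657, 577, .]
Lookup 577: h=0, probe 0,1,2,3 → found at 3.

4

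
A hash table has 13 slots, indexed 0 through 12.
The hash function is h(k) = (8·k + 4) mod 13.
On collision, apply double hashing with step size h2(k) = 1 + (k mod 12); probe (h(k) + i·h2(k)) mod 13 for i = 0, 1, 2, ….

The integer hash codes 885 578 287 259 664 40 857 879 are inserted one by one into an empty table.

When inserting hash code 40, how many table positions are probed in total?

4

Insert 885: h=12, slot 12 empty → index 12.
Insert 578: h=0, slot 0 empty → index 0.
Insert 287: h=12, h2=12, slot 12 occupied → index 11.
Insert 259: h=9, slot 9 empty → index 9.
Insert 664: h=12, h2=5, slot 12 occupied → index 4.
Insert 40: h=12, h2=5, slots 12,4,9 occupied → index 1.
Insert 857: h=9, h2=6, slot 9 occupied → index 2.
Insert 879: h=3, slot 3 empty → index 3.
Table: [578, 40, 857, 879, 664, _, _, _, _, 259, _, 287, 885]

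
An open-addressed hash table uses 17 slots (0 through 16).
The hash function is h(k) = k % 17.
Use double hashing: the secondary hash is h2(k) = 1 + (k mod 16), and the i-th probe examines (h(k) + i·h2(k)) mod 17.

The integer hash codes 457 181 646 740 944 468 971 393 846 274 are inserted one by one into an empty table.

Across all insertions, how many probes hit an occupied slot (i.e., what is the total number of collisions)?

4

457 hashes to 15; slot 15 is free -> place at 15.
181 hashes to 11; slot 11 is free -> place at 11.
646 hashes to 0; slot 0 is free -> place at 0.
740 hashes to 9; slot 9 is free -> place at 9.
944 hashes to 9, h2=1; 9 taken -> place at 10.
468 hashes to 9, h2=5; 9 taken -> place at 14.
971 hashes to 2; slot 2 is free -> place at 2.
393 hashes to 2, h2=10; 2 taken -> place at 12.
846 hashes to 13; slot 13 is free -> place at 13.
274 hashes to 2, h2=3; 2 taken -> place at 5.
Table: [646, —, 971, —, —, 274, —, —, —, 740, 944, 181, 393, 846, 468, 457, —]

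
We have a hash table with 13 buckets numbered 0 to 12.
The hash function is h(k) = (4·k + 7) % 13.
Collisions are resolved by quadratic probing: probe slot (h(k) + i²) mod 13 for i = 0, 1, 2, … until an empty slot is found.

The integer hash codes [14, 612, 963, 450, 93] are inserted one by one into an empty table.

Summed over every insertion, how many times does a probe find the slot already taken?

14 hashes to 11; slot 11 is free → place at 11.
612 hashes to 11; 11 taken → place at 12.
963 hashes to 11; 11,12 taken → place at 2.
450 hashes to 0; slot 0 is free → place at 0.
93 hashes to 2; 2 taken → place at 3.
Table: [450, ∅, 963, 93, ∅, ∅, ∅, ∅, ∅, ∅, ∅, 14, 612]

4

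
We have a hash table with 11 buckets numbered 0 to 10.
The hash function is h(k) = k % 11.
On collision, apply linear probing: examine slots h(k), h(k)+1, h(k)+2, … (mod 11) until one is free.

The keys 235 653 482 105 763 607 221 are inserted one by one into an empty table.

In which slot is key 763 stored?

7

235: h=4 => slot 4
653: h=4, probe 4,5 => slot 5
482: h=9 => slot 9
105: h=6 => slot 6
763: h=4, probe 4,5,6,7 => slot 7
607: h=2 => slot 2
221: h=1 => slot 1
Table: [—, 221, 607, —, 235, 653, 105, 763, —, 482, —]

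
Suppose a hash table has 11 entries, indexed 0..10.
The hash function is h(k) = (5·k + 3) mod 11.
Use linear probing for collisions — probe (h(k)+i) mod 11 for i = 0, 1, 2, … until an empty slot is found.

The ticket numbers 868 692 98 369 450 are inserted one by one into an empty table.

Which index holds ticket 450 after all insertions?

2

Insert 868: h=9, slot 9 empty -> index 9.
Insert 692: h=9, slot 9 occupied -> index 10.
Insert 98: h=9, slots 9,10 occupied -> index 0.
Insert 369: h=0, slot 0 occupied -> index 1.
Insert 450: h=9, slots 9,10,0,1 occupied -> index 2.
Table: [98, 369, 450, —, —, —, —, —, —, 868, 692]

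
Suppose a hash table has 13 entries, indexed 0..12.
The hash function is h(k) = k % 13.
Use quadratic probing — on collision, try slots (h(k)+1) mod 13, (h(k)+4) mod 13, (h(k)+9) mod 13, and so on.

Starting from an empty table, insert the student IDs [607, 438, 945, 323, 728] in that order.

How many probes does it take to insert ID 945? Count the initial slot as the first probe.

Insert 607: h=9, slot 9 empty -> index 9.
Insert 438: h=9, slot 9 occupied -> index 10.
Insert 945: h=9, slots 9,10 occupied -> index 0.
Insert 323: h=11, slot 11 empty -> index 11.
Insert 728: h=0, slot 0 occupied -> index 1.
Table: [945, 728, -, -, -, -, -, -, -, 607, 438, 323, -]

3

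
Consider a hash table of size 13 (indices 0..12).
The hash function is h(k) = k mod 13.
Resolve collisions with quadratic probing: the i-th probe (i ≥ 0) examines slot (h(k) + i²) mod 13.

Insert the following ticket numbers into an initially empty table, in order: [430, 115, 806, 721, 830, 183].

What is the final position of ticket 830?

12

Insert 430: h=1, slot 1 empty -> index 1.
Insert 115: h=11, slot 11 empty -> index 11.
Insert 806: h=0, slot 0 empty -> index 0.
Insert 721: h=6, slot 6 empty -> index 6.
Insert 830: h=11, slot 11 occupied -> index 12.
Insert 183: h=1, slot 1 occupied -> index 2.
Table: [806, 430, 183, —, —, —, 721, —, —, —, —, 115, 830]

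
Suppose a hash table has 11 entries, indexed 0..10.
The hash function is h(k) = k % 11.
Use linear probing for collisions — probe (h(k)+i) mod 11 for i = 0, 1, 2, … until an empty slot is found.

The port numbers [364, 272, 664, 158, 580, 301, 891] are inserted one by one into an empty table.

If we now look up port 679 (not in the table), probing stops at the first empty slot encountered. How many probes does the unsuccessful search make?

364: h=1 => slot 1
272: h=8 => slot 8
664: h=4 => slot 4
158: h=4, probe 4,5 => slot 5
580: h=8, probe 8,9 => slot 9
301: h=4, probe 4,5,6 => slot 6
891: h=0 => slot 0
Table: [891, 364, -, -, 664, 158, 301, -, 272, 580, -]
Lookup 679: h=8, probe 8,9,10 → slot 10 empty, not found.

3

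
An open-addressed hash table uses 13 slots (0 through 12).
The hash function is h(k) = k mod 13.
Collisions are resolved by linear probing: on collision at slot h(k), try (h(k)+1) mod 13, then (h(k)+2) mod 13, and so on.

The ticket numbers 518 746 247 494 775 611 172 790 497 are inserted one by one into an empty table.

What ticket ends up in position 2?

Insert 518: h=11, slot 11 empty -> index 11.
Insert 746: h=5, slot 5 empty -> index 5.
Insert 247: h=0, slot 0 empty -> index 0.
Insert 494: h=0, slot 0 occupied -> index 1.
Insert 775: h=8, slot 8 empty -> index 8.
Insert 611: h=0, slots 0,1 occupied -> index 2.
Insert 172: h=3, slot 3 empty -> index 3.
Insert 790: h=10, slot 10 empty -> index 10.
Insert 497: h=3, slot 3 occupied -> index 4.
Table: [247, 494, 611, 172, 497, 746, —, —, 775, —, 790, 518, —]

611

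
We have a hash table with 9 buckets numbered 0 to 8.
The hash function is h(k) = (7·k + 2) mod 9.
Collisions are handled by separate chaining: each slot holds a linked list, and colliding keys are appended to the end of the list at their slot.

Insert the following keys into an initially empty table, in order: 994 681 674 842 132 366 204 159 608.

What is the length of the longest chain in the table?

5

Insert 994: h=3, bucket 3 empty -> new chain.
Insert 681: h=8, bucket 8 empty -> new chain.
Insert 674: h=4, bucket 4 empty -> new chain.
Insert 842: h=1, bucket 1 empty -> new chain.
Insert 132: h=8, bucket 8 nonempty -> append to chain.
Insert 366: h=8, bucket 8 nonempty -> append to chain.
Insert 204: h=8, bucket 8 nonempty -> append to chain.
Insert 159: h=8, bucket 8 nonempty -> append to chain.
Insert 608: h=1, bucket 1 nonempty -> append to chain.
Final buckets:
0: _
1: 842 -> 608
2: _
3: 994
4: 674
5: _
6: _
7: _
8: 681 -> 132 -> 366 -> 204 -> 159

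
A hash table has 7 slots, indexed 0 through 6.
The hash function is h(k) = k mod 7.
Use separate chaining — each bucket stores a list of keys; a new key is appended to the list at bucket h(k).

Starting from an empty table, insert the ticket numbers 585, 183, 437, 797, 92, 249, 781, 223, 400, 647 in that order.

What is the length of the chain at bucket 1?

3

585 → bucket 4
183 → bucket 1
437 → bucket 3
797 → bucket 6
92 → bucket 1 (collision)
249 → bucket 4 (collision)
781 → bucket 4 (collision)
223 → bucket 6 (collision)
400 → bucket 1 (collision)
647 → bucket 3 (collision)
Final buckets:
0: .
1: 183 -> 92 -> 400
2: .
3: 437 -> 647
4: 585 -> 249 -> 781
5: .
6: 797 -> 223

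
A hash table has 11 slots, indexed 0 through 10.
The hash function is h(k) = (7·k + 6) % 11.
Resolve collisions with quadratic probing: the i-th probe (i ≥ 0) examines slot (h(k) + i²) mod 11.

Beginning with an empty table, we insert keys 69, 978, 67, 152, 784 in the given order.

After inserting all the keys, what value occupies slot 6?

69: h=5 -> slot 5
978: h=10 -> slot 10
67: h=2 -> slot 2
152: h=3 -> slot 3
784: h=5, probe 5,6 -> slot 6
Table: [., ., 67, 152, ., 69, 784, ., ., ., 978]

784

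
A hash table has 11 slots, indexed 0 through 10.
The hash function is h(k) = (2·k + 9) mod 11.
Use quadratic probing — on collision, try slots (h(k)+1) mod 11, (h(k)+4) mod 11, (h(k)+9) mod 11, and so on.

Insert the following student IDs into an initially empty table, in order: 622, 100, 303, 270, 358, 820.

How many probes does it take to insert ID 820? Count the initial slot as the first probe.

622: h=10 → slot 10
100: h=0 → slot 0
303: h=10, probe 10,0,3 → slot 3
270: h=10, probe 10,0,3,8 → slot 8
358: h=10, probe 10,0,3,8,4 → slot 4
820: h=10, probe 10,0,3,8,4,2 → slot 2
Table: [100, -, 820, 303, 358, -, -, -, 270, -, 622]

6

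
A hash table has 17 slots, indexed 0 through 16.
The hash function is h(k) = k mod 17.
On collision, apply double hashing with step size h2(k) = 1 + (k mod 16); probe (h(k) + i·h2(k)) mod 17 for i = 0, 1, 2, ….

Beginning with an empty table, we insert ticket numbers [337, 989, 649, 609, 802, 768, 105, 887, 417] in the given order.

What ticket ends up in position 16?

609

337 hashes to 14; slot 14 is free -> place at 14.
989 hashes to 3; slot 3 is free -> place at 3.
649 hashes to 3, h2=10; 3 taken -> place at 13.
609 hashes to 14, h2=2; 14 taken -> place at 16.
802 hashes to 3, h2=3; 3 taken -> place at 6.
768 hashes to 3, h2=1; 3 taken -> place at 4.
105 hashes to 3, h2=10; 3,13,6,16 taken -> place at 9.
887 hashes to 3, h2=8; 3 taken -> place at 11.
417 hashes to 9, h2=2; 9,11,13 taken -> place at 15.
Table: [., ., ., 989, 768, ., 802, ., ., 105, ., 887, ., 649, 337, 417, 609]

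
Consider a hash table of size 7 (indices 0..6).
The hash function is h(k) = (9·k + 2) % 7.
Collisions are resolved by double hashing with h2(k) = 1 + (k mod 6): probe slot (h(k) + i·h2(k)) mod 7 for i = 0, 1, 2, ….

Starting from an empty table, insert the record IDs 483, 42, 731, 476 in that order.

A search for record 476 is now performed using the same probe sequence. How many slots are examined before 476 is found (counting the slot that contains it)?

483 hashes to 2; slot 2 is free => place at 2.
42 hashes to 2, h2=1; 2 taken => place at 3.
731 hashes to 1; slot 1 is free => place at 1.
476 hashes to 2, h2=3; 2 taken => place at 5.
Table: [-, 731, 483, 42, -, 476, -]
Lookup 476: h=2, h2=3, probe 2,5 → found at 5.

2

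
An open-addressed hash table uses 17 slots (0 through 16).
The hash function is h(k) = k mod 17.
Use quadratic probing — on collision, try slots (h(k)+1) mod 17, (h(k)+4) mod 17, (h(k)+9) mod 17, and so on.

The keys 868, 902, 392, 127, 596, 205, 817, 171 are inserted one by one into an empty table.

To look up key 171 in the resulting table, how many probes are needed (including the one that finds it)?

868: h=1 => slot 1
902: h=1, probe 1,2 => slot 2
392: h=1, probe 1,2,5 => slot 5
127: h=8 => slot 8
596: h=1, probe 1,2,5,10 => slot 10
205: h=1, probe 1,2,5,10,0 => slot 0
817: h=1, probe 1,2,5,10,0,9 => slot 9
171: h=1, probe 1,2,5,10,0,9,3 => slot 3
Table: [205, 868, 902, 171, -, 392, -, -, 127, 817, 596, -, -, -, -, -, -]
Lookup 171: h=1, probe 1,2,5,10,0,9,3 → found at 3.

7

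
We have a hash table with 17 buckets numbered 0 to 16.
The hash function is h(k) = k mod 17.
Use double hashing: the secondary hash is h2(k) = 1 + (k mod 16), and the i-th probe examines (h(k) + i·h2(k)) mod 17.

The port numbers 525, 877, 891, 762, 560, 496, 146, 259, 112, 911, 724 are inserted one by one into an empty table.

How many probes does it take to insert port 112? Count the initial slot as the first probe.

2

525 hashes to 15; slot 15 is free -> place at 15.
877 hashes to 10; slot 10 is free -> place at 10.
891 hashes to 7; slot 7 is free -> place at 7.
762 hashes to 14; slot 14 is free -> place at 14.
560 hashes to 16; slot 16 is free -> place at 16.
496 hashes to 3; slot 3 is free -> place at 3.
146 hashes to 10, h2=3; 10 taken -> place at 13.
259 hashes to 4; slot 4 is free -> place at 4.
112 hashes to 10, h2=1; 10 taken -> place at 11.
911 hashes to 10, h2=16; 10 taken -> place at 9.
724 hashes to 10, h2=5; 10,15,3 taken -> place at 8.
Table: [_, _, _, 496, 259, _, _, 891, 724, 911, 877, 112, _, 146, 762, 525, 560]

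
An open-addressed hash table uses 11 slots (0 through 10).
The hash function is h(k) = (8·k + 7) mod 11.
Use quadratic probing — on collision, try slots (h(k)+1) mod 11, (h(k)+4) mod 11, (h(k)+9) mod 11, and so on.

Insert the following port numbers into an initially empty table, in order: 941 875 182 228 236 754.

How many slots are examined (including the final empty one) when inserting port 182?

3

941: h=0 -> slot 0
875: h=0, probe 0,1 -> slot 1
182: h=0, probe 0,1,4 -> slot 4
228: h=5 -> slot 5
236: h=3 -> slot 3
754: h=0, probe 0,1,4,9 -> slot 9
Table: [941, 875, ∅, 236, 182, 228, ∅, ∅, ∅, 754, ∅]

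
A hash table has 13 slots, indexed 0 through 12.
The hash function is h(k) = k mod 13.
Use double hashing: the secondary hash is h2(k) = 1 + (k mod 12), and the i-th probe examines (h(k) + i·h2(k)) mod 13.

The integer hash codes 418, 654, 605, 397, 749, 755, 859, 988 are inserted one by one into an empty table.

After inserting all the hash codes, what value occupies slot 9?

397

418: h=2 -> slot 2
654: h=4 -> slot 4
605: h=7 -> slot 7
397: h=7, h2=2, probe 7,9 -> slot 9
749: h=8 -> slot 8
755: h=1 -> slot 1
859: h=1, h2=8, probe 1,9,4,12 -> slot 12
988: h=0 -> slot 0
Table: [988, 755, 418, ., 654, ., ., 605, 749, 397, ., ., 859]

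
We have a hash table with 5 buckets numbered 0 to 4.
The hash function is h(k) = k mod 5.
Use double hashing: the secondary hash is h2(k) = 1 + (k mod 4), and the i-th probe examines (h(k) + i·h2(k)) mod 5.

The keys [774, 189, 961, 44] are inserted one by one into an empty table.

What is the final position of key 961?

Insert 774: h=4, slot 4 empty => index 4.
Insert 189: h=4, h2=2, slot 4 occupied => index 1.
Insert 961: h=1, h2=2, slot 1 occupied => index 3.
Insert 44: h=4, h2=1, slot 4 occupied => index 0.
Table: [44, 189, _, 961, 774]

3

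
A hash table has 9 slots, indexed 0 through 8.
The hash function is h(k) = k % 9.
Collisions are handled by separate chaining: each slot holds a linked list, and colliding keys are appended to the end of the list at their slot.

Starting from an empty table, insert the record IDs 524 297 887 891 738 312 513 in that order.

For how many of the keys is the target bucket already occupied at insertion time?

3

Insert 524: h=2, bucket 2 empty -> new chain.
Insert 297: h=0, bucket 0 empty -> new chain.
Insert 887: h=5, bucket 5 empty -> new chain.
Insert 891: h=0, bucket 0 nonempty -> append to chain.
Insert 738: h=0, bucket 0 nonempty -> append to chain.
Insert 312: h=6, bucket 6 empty -> new chain.
Insert 513: h=0, bucket 0 nonempty -> append to chain.
Final buckets:
0: 297 -> 891 -> 738 -> 513
1: —
2: 524
3: —
4: —
5: 887
6: 312
7: —
8: —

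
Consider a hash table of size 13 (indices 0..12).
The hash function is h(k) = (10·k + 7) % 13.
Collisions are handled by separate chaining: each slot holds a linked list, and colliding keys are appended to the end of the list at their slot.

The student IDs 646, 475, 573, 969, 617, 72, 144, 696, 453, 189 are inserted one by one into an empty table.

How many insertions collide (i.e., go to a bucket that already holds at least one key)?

646 → bucket 6
475 → bucket 12
573 → bucket 4
969 → bucket 12 (collision)
617 → bucket 2
72 → bucket 12 (collision)
144 → bucket 4 (collision)
696 → bucket 12 (collision)
453 → bucket 0
189 → bucket 12 (collision)
Final buckets:
0: 453
1: -
2: 617
3: -
4: 573 -> 144
5: -
6: 646
7: -
8: -
9: -
10: -
11: -
12: 475 -> 969 -> 72 -> 696 -> 189

5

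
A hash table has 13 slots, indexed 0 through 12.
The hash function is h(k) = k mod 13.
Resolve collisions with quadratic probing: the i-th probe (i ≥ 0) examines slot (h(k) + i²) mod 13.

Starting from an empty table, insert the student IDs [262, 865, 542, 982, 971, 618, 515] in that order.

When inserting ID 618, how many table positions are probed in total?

262 hashes to 2; slot 2 is free => place at 2.
865 hashes to 7; slot 7 is free => place at 7.
542 hashes to 9; slot 9 is free => place at 9.
982 hashes to 7; 7 taken => place at 8.
971 hashes to 9; 9 taken => place at 10.
618 hashes to 7; 7,8 taken => place at 11.
515 hashes to 8; 8,9 taken => place at 12.
Table: [∅, ∅, 262, ∅, ∅, ∅, ∅, 865, 982, 542, 971, 618, 515]

3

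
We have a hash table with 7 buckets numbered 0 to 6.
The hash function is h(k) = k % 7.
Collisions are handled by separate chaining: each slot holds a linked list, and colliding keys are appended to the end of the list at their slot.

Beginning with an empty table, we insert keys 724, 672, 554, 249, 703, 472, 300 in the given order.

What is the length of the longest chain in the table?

3

724 → bucket 3
672 → bucket 0
554 → bucket 1
249 → bucket 4
703 → bucket 3 (collision)
472 → bucket 3 (collision)
300 → bucket 6
Final buckets:
0: 672
1: 554
2: -
3: 724 -> 703 -> 472
4: 249
5: -
6: 300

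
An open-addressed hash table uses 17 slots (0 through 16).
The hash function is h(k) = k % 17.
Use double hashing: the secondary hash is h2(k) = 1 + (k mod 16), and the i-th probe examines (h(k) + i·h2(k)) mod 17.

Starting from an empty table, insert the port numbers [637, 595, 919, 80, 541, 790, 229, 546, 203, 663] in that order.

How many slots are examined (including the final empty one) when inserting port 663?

4

637: h=8 -> slot 8
595: h=0 -> slot 0
919: h=1 -> slot 1
80: h=12 -> slot 12
541: h=14 -> slot 14
790: h=8, h2=7, probe 8,15 -> slot 15
229: h=8, h2=6, probe 8,14,3 -> slot 3
546: h=2 -> slot 2
203: h=16 -> slot 16
663: h=0, h2=8, probe 0,8,16,7 -> slot 7
Table: [595, 919, 546, 229, ∅, ∅, ∅, 663, 637, ∅, ∅, ∅, 80, ∅, 541, 790, 203]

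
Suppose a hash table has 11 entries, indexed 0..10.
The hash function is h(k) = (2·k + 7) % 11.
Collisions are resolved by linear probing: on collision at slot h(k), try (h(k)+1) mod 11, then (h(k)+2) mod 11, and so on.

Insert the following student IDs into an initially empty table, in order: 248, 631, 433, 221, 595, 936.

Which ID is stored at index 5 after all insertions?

433

248 hashes to 8; slot 8 is free => place at 8.
631 hashes to 4; slot 4 is free => place at 4.
433 hashes to 4; 4 taken => place at 5.
221 hashes to 9; slot 9 is free => place at 9.
595 hashes to 9; 9 taken => place at 10.
936 hashes to 9; 9,10 taken => place at 0.
Table: [936, -, -, -, 631, 433, -, -, 248, 221, 595]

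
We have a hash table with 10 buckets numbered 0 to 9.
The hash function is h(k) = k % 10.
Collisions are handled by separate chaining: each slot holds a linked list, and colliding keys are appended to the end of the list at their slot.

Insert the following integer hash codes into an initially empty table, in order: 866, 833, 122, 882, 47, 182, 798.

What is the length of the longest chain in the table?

866 → bucket 6
833 → bucket 3
122 → bucket 2
882 → bucket 2 (collision)
47 → bucket 7
182 → bucket 2 (collision)
798 → bucket 8
Final buckets:
0: -
1: -
2: 122 -> 882 -> 182
3: 833
4: -
5: -
6: 866
7: 47
8: 798
9: -

3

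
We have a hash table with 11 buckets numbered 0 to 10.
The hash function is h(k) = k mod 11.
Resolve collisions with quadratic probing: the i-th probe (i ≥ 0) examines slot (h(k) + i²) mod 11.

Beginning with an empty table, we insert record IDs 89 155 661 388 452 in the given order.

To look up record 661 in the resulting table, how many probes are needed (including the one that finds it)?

3

89 hashes to 1; slot 1 is free => place at 1.
155 hashes to 1; 1 taken => place at 2.
661 hashes to 1; 1,2 taken => place at 5.
388 hashes to 3; slot 3 is free => place at 3.
452 hashes to 1; 1,2,5 taken => place at 10.
Table: [∅, 89, 155, 388, ∅, 661, ∅, ∅, ∅, ∅, 452]
Lookup 661: h=1, probe 1,2,5 → found at 5.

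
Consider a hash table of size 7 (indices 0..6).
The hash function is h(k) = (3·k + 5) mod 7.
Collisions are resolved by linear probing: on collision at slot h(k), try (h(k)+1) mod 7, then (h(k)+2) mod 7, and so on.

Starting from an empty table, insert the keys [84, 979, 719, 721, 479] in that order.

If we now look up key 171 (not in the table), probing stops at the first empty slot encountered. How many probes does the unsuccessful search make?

4

84: h=5 => slot 5
979: h=2 => slot 2
719: h=6 => slot 6
721: h=5, probe 5,6,0 => slot 0
479: h=0, probe 0,1 => slot 1
Table: [721, 479, 979, -, -, 84, 719]
Lookup 171: h=0, probe 0,1,2,3 → slot 3 empty, not found.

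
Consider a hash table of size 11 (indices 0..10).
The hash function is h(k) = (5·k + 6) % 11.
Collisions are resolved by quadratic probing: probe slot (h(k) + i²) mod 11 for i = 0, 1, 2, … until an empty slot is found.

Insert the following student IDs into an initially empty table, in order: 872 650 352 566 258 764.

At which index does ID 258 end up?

2

872: h=10 => slot 10
650: h=0 => slot 0
352: h=6 => slot 6
566: h=9 => slot 9
258: h=9, probe 9,10,2 => slot 2
764: h=9, probe 9,10,2,7 => slot 7
Table: [650, _, 258, _, _, _, 352, 764, _, 566, 872]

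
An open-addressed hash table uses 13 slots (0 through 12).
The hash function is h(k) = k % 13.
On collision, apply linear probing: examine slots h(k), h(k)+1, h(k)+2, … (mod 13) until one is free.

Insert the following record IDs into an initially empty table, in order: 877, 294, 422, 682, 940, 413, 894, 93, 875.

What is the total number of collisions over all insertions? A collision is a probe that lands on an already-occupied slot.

6

877: h=6 → slot 6
294: h=8 → slot 8
422: h=6, probe 6,7 → slot 7
682: h=6, probe 6,7,8,9 → slot 9
940: h=4 → slot 4
413: h=10 → slot 10
894: h=10, probe 10,11 → slot 11
93: h=2 → slot 2
875: h=4, probe 4,5 → slot 5
Table: [_, _, 93, _, 940, 875, 877, 422, 294, 682, 413, 894, _]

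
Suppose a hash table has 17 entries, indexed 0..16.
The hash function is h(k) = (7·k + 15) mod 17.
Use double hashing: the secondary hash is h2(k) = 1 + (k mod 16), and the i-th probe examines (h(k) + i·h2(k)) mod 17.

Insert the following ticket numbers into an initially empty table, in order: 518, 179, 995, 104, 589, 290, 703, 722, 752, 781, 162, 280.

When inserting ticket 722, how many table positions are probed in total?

518 hashes to 3; slot 3 is free => place at 3.
179 hashes to 10; slot 10 is free => place at 10.
995 hashes to 10, h2=4; 10 taken => place at 14.
104 hashes to 12; slot 12 is free => place at 12.
589 hashes to 7; slot 7 is free => place at 7.
290 hashes to 5; slot 5 is free => place at 5.
703 hashes to 6; slot 6 is free => place at 6.
722 hashes to 3, h2=3; 3,6 taken => place at 9.
752 hashes to 9, h2=1; 9,10 taken => place at 11.
781 hashes to 8; slot 8 is free => place at 8.
162 hashes to 10, h2=3; 10 taken => place at 13.
280 hashes to 3, h2=9; 3,12 taken => place at 4.
Table: [—, —, —, 518, 280, 290, 703, 589, 781, 722, 179, 752, 104, 162, 995, —, —]

3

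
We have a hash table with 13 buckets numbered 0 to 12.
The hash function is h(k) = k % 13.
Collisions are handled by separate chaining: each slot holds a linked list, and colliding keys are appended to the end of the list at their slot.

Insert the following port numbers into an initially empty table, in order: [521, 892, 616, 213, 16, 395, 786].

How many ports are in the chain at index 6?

1

521 -> bucket 1
892 -> bucket 8
616 -> bucket 5
213 -> bucket 5 (collision)
16 -> bucket 3
395 -> bucket 5 (collision)
786 -> bucket 6
Final buckets:
0: ∅
1: 521
2: ∅
3: 16
4: ∅
5: 616 -> 213 -> 395
6: 786
7: ∅
8: 892
9: ∅
10: ∅
11: ∅
12: ∅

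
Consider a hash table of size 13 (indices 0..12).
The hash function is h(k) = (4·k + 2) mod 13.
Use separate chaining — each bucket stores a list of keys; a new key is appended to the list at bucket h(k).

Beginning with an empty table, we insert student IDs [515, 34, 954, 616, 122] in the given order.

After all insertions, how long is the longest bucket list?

Insert 515: h=8, bucket 8 empty → new chain.
Insert 34: h=8, bucket 8 nonempty → append to chain.
Insert 954: h=9, bucket 9 empty → new chain.
Insert 616: h=9, bucket 9 nonempty → append to chain.
Insert 122: h=9, bucket 9 nonempty → append to chain.
Final buckets:
0: .
1: .
2: .
3: .
4: .
5: .
6: .
7: .
8: 515 -> 34
9: 954 -> 616 -> 122
10: .
11: .
12: .

3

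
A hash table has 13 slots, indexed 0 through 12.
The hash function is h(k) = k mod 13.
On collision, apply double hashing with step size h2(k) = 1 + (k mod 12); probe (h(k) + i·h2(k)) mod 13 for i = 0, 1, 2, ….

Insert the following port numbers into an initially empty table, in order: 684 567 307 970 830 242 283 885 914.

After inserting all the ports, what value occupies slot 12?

684: h=8 => slot 8
567: h=8, h2=4, probe 8,12 => slot 12
307: h=8, h2=8, probe 8,3 => slot 3
970: h=8, h2=11, probe 8,6 => slot 6
830: h=11 => slot 11
242: h=8, h2=3, probe 8,11,1 => slot 1
283: h=10 => slot 10
885: h=1, h2=10, probe 1,11,8,5 => slot 5
914: h=4 => slot 4
Table: [—, 242, —, 307, 914, 885, 970, —, 684, —, 283, 830, 567]

567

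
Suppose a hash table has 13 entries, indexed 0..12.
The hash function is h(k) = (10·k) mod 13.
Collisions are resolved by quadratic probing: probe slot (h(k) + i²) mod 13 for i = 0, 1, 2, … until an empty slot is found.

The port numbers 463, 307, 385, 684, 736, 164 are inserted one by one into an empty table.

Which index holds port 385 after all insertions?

6

Insert 463: h=2, slot 2 empty => index 2.
Insert 307: h=2, slot 2 occupied => index 3.
Insert 385: h=2, slots 2,3 occupied => index 6.
Insert 684: h=2, slots 2,3,6 occupied => index 11.
Insert 736: h=2, slots 2,3,6,11 occupied => index 5.
Insert 164: h=2, slots 2,3,6,11,5 occupied => index 1.
Table: [∅, 164, 463, 307, ∅, 736, 385, ∅, ∅, ∅, ∅, 684, ∅]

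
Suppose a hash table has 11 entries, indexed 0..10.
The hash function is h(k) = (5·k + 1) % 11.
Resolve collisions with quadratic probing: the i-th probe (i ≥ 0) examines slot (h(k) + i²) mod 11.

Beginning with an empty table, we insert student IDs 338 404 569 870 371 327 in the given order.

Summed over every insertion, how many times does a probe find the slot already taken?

338 hashes to 8; slot 8 is free → place at 8.
404 hashes to 8; 8 taken → place at 9.
569 hashes to 8; 8,9 taken → place at 1.
870 hashes to 6; slot 6 is free → place at 6.
371 hashes to 8; 8,9,1,6 taken → place at 2.
327 hashes to 8; 8,9,1,6,2 taken → place at 0.
Table: [327, 569, 371, ∅, ∅, ∅, 870, ∅, 338, 404, ∅]

12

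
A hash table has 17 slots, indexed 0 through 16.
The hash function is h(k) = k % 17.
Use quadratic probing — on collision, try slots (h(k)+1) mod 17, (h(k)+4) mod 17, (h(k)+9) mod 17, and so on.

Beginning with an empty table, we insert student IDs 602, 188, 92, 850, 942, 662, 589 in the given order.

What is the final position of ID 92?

8

602: h=7 → slot 7
188: h=1 → slot 1
92: h=7, probe 7,8 → slot 8
850: h=0 → slot 0
942: h=7, probe 7,8,11 → slot 11
662: h=16 → slot 16
589: h=11, probe 11,12 → slot 12
Table: [850, 188, -, -, -, -, -, 602, 92, -, -, 942, 589, -, -, -, 662]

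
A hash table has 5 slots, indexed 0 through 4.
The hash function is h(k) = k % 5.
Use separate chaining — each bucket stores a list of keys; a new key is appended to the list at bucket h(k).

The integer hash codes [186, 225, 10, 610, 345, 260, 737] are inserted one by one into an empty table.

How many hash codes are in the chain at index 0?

5

Insert 186: h=1, bucket 1 empty → new chain.
Insert 225: h=0, bucket 0 empty → new chain.
Insert 10: h=0, bucket 0 nonempty → append to chain.
Insert 610: h=0, bucket 0 nonempty → append to chain.
Insert 345: h=0, bucket 0 nonempty → append to chain.
Insert 260: h=0, bucket 0 nonempty → append to chain.
Insert 737: h=2, bucket 2 empty → new chain.
Final buckets:
0: 225 -> 10 -> 610 -> 345 -> 260
1: 186
2: 737
3: -
4: -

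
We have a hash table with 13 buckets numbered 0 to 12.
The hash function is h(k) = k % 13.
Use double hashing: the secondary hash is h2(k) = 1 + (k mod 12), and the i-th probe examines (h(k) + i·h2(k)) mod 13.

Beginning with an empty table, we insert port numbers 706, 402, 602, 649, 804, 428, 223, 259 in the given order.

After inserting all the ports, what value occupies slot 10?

706 hashes to 4; slot 4 is free -> place at 4.
402 hashes to 12; slot 12 is free -> place at 12.
602 hashes to 4, h2=3; 4 taken -> place at 7.
649 hashes to 12, h2=2; 12 taken -> place at 1.
804 hashes to 11; slot 11 is free -> place at 11.
428 hashes to 12, h2=9; 12 taken -> place at 8.
223 hashes to 2; slot 2 is free -> place at 2.
259 hashes to 12, h2=8; 12,7,2 taken -> place at 10.
Table: [-, 649, 223, -, 706, -, -, 602, 428, -, 259, 804, 402]

259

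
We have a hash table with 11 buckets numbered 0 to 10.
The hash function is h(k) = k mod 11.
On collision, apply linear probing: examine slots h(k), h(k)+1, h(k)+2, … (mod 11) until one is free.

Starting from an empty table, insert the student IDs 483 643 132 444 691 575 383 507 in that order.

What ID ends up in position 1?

483: h=10 -> slot 10
643: h=5 -> slot 5
132: h=0 -> slot 0
444: h=4 -> slot 4
691: h=9 -> slot 9
575: h=3 -> slot 3
383: h=9, probe 9,10,0,1 -> slot 1
507: h=1, probe 1,2 -> slot 2
Table: [132, 383, 507, 575, 444, 643, _, _, _, 691, 483]

383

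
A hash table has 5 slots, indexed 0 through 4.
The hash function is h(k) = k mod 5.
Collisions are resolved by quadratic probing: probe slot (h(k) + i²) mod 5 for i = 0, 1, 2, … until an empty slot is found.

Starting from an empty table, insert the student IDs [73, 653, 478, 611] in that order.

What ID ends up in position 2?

73 hashes to 3; slot 3 is free -> place at 3.
653 hashes to 3; 3 taken -> place at 4.
478 hashes to 3; 3,4 taken -> place at 2.
611 hashes to 1; slot 1 is free -> place at 1.
Table: [., 611, 478, 73, 653]

478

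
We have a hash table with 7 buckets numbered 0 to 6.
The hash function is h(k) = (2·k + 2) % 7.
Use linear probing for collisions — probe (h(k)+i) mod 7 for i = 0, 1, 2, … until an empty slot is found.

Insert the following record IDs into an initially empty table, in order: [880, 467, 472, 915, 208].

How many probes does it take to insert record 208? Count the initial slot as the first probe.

880 hashes to 5; slot 5 is free -> place at 5.
467 hashes to 5; 5 taken -> place at 6.
472 hashes to 1; slot 1 is free -> place at 1.
915 hashes to 5; 5,6 taken -> place at 0.
208 hashes to 5; 5,6,0,1 taken -> place at 2.
Table: [915, 472, 208, _, _, 880, 467]

5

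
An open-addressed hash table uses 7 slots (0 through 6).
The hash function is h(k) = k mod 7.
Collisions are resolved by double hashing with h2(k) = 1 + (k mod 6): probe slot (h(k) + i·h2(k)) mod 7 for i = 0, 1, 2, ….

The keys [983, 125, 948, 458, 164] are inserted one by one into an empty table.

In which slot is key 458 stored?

983 hashes to 3; slot 3 is free => place at 3.
125 hashes to 6; slot 6 is free => place at 6.
948 hashes to 3, h2=1; 3 taken => place at 4.
458 hashes to 3, h2=3; 3,6 taken => place at 2.
164 hashes to 3, h2=3; 3,6,2 taken => place at 5.
Table: [—, —, 458, 983, 948, 164, 125]

2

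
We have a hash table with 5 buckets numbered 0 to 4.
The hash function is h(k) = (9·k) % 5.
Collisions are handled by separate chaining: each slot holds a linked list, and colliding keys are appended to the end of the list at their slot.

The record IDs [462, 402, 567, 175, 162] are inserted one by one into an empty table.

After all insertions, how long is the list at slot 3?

4

Insert 462: h=3, bucket 3 empty → new chain.
Insert 402: h=3, bucket 3 nonempty → append to chain.
Insert 567: h=3, bucket 3 nonempty → append to chain.
Insert 175: h=0, bucket 0 empty → new chain.
Insert 162: h=3, bucket 3 nonempty → append to chain.
Final buckets:
0: 175
1: _
2: _
3: 462 -> 402 -> 567 -> 162
4: _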